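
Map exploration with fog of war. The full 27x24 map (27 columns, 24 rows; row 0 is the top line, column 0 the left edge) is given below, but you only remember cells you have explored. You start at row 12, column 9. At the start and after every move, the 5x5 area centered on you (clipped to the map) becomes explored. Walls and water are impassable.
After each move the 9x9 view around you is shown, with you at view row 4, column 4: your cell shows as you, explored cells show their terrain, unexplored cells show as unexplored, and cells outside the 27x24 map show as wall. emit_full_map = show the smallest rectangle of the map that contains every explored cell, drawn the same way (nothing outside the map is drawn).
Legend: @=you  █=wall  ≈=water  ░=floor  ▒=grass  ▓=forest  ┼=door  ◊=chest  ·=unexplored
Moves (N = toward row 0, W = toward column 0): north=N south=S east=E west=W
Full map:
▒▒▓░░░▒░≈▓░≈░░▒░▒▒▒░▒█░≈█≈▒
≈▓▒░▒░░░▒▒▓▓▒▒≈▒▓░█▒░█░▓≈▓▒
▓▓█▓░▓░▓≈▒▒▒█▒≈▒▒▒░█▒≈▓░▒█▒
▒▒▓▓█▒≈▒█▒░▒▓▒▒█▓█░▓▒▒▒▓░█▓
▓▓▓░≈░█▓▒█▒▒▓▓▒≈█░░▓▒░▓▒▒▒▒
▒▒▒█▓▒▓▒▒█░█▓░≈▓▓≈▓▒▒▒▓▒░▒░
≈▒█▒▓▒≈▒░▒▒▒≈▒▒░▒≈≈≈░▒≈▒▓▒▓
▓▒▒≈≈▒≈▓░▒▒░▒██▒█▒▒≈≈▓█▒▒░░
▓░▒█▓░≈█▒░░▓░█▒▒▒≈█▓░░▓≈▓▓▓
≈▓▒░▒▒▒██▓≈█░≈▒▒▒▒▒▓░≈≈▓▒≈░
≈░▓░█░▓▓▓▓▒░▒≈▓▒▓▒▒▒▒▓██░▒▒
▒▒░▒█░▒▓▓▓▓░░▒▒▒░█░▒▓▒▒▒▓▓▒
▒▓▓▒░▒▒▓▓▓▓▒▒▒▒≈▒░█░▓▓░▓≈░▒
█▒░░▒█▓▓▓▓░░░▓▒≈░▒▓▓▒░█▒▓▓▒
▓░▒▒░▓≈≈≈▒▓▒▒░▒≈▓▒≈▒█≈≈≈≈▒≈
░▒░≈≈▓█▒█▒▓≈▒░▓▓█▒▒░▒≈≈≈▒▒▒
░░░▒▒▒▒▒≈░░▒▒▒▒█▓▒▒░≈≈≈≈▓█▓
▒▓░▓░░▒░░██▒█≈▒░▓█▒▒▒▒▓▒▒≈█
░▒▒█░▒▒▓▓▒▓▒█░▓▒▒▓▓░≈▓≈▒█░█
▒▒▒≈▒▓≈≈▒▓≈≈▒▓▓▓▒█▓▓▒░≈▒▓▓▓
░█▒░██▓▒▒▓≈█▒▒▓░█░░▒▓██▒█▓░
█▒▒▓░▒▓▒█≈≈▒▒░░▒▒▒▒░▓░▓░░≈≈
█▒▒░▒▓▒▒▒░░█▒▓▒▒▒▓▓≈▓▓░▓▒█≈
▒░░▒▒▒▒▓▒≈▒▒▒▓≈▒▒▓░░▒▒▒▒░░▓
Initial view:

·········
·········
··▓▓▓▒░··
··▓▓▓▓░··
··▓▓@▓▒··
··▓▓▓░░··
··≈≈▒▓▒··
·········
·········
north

·········
·········
··██▓≈█··
··▓▓▓▒░··
··▓▓@▓░··
··▓▓▓▓▒··
··▓▓▓░░··
··≈≈▒▓▒··
·········

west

·········
·········
··▒██▓≈█·
··▓▓▓▓▒░·
··▒▓@▓▓░·
··▒▓▓▓▓▒·
··▓▓▓▓░░·
···≈≈▒▓▒·
·········

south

·········
··▒██▓≈█·
··▓▓▓▓▒░·
··▒▓▓▓▓░·
··▒▓@▓▓▒·
··▓▓▓▓░░·
··≈≈≈▒▓▒·
·········
·········

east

·········
·▒██▓≈█··
·▓▓▓▓▒░··
·▒▓▓▓▓░··
·▒▓▓@▓▒··
·▓▓▓▓░░··
·≈≈≈▒▓▒··
·········
·········

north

·········
·········
·▒██▓≈█··
·▓▓▓▓▒░··
·▒▓▓@▓░··
·▒▓▓▓▓▒··
·▓▓▓▓░░··
·≈≈≈▒▓▒··
·········

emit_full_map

▒██▓≈█
▓▓▓▓▒░
▒▓▓@▓░
▒▓▓▓▓▒
▓▓▓▓░░
≈≈≈▒▓▒

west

·········
·········
··▒██▓≈█·
··▓▓▓▓▒░·
··▒▓@▓▓░·
··▒▓▓▓▓▒·
··▓▓▓▓░░·
··≈≈≈▒▓▒·
·········

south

·········
··▒██▓≈█·
··▓▓▓▓▒░·
··▒▓▓▓▓░·
··▒▓@▓▓▒·
··▓▓▓▓░░·
··≈≈≈▒▓▒·
·········
·········

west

·········
···▒██▓≈█
··░▓▓▓▓▒░
··░▒▓▓▓▓░
··▒▒@▓▓▓▒
··█▓▓▓▓░░
··▓≈≈≈▒▓▒
·········
·········

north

·········
·········
··▒▒██▓≈█
··░▓▓▓▓▒░
··░▒@▓▓▓░
··▒▒▓▓▓▓▒
··█▓▓▓▓░░
··▓≈≈≈▒▓▒
·········

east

·········
·········
·▒▒██▓≈█·
·░▓▓▓▓▒░·
·░▒▓@▓▓░·
·▒▒▓▓▓▓▒·
·█▓▓▓▓░░·
·▓≈≈≈▒▓▒·
·········

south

·········
·▒▒██▓≈█·
·░▓▓▓▓▒░·
·░▒▓▓▓▓░·
·▒▒▓@▓▓▒·
·█▓▓▓▓░░·
·▓≈≈≈▒▓▒·
·········
·········

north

·········
·········
·▒▒██▓≈█·
·░▓▓▓▓▒░·
·░▒▓@▓▓░·
·▒▒▓▓▓▓▒·
·█▓▓▓▓░░·
·▓≈≈≈▒▓▒·
·········

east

·········
·········
▒▒██▓≈█··
░▓▓▓▓▒░··
░▒▓▓@▓░··
▒▒▓▓▓▓▒··
█▓▓▓▓░░··
▓≈≈≈▒▓▒··
·········

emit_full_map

▒▒██▓≈█
░▓▓▓▓▒░
░▒▓▓@▓░
▒▒▓▓▓▓▒
█▓▓▓▓░░
▓≈≈≈▒▓▒

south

·········
▒▒██▓≈█··
░▓▓▓▓▒░··
░▒▓▓▓▓░··
▒▒▓▓@▓▒··
█▓▓▓▓░░··
▓≈≈≈▒▓▒··
·········
·········

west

·········
·▒▒██▓≈█·
·░▓▓▓▓▒░·
·░▒▓▓▓▓░·
·▒▒▓@▓▓▒·
·█▓▓▓▓░░·
·▓≈≈≈▒▓▒·
·········
·········

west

·········
··▒▒██▓≈█
··░▓▓▓▓▒░
··░▒▓▓▓▓░
··▒▒@▓▓▓▒
··█▓▓▓▓░░
··▓≈≈≈▒▓▒
·········
·········

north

·········
·········
··▒▒██▓≈█
··░▓▓▓▓▒░
··░▒@▓▓▓░
··▒▒▓▓▓▓▒
··█▓▓▓▓░░
··▓≈≈≈▒▓▒
·········

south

·········
··▒▒██▓≈█
··░▓▓▓▓▒░
··░▒▓▓▓▓░
··▒▒@▓▓▓▒
··█▓▓▓▓░░
··▓≈≈≈▒▓▒
·········
·········

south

··▒▒██▓≈█
··░▓▓▓▓▒░
··░▒▓▓▓▓░
··▒▒▓▓▓▓▒
··█▓@▓▓░░
··▓≈≈≈▒▓▒
··▓█▒█▒··
·········
·········

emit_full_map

▒▒██▓≈█
░▓▓▓▓▒░
░▒▓▓▓▓░
▒▒▓▓▓▓▒
█▓@▓▓░░
▓≈≈≈▒▓▒
▓█▒█▒··

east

·▒▒██▓≈█·
·░▓▓▓▓▒░·
·░▒▓▓▓▓░·
·▒▒▓▓▓▓▒·
·█▓▓@▓░░·
·▓≈≈≈▒▓▒·
·▓█▒█▒▓··
·········
·········

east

▒▒██▓≈█··
░▓▓▓▓▒░··
░▒▓▓▓▓░··
▒▒▓▓▓▓▒··
█▓▓▓@░░··
▓≈≈≈▒▓▒··
▓█▒█▒▓≈··
·········
·········

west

·▒▒██▓≈█·
·░▓▓▓▓▒░·
·░▒▓▓▓▓░·
·▒▒▓▓▓▓▒·
·█▓▓@▓░░·
·▓≈≈≈▒▓▒·
·▓█▒█▒▓≈·
·········
·········

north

·········
·▒▒██▓≈█·
·░▓▓▓▓▒░·
·░▒▓▓▓▓░·
·▒▒▓@▓▓▒·
·█▓▓▓▓░░·
·▓≈≈≈▒▓▒·
·▓█▒█▒▓≈·
·········

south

·▒▒██▓≈█·
·░▓▓▓▓▒░·
·░▒▓▓▓▓░·
·▒▒▓▓▓▓▒·
·█▓▓@▓░░·
·▓≈≈≈▒▓▒·
·▓█▒█▒▓≈·
·········
·········

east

▒▒██▓≈█··
░▓▓▓▓▒░··
░▒▓▓▓▓░··
▒▒▓▓▓▓▒··
█▓▓▓@░░··
▓≈≈≈▒▓▒··
▓█▒█▒▓≈··
·········
·········


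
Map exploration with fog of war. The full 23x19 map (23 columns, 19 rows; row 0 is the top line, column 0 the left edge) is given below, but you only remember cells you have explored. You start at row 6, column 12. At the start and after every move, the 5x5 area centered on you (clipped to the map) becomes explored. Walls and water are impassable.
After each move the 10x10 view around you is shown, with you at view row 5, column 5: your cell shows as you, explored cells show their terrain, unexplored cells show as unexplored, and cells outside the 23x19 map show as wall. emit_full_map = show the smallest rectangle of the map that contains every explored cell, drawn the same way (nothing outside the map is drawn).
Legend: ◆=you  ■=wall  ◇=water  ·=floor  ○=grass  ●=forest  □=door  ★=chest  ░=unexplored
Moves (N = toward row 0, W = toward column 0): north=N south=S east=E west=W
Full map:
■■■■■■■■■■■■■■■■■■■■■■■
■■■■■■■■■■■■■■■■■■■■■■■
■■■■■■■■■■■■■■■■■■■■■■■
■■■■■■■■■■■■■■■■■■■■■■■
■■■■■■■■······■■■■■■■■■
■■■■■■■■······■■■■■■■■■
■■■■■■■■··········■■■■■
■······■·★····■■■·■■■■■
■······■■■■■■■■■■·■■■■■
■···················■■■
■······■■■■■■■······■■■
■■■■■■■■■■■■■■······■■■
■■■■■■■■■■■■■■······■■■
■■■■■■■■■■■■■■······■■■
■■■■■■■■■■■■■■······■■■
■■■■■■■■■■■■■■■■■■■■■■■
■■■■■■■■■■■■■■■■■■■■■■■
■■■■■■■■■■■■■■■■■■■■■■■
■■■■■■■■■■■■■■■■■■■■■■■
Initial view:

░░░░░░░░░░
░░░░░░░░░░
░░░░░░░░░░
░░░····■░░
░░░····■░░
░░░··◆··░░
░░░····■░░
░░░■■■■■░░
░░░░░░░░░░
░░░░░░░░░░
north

░░░░░░░░░░
░░░░░░░░░░
░░░░░░░░░░
░░░■■■■■░░
░░░····■░░
░░░··◆·■░░
░░░·····░░
░░░····■░░
░░░■■■■■░░
░░░░░░░░░░

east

░░░░░░░░░░
░░░░░░░░░░
░░░░░░░░░░
░░■■■■■■░░
░░····■■░░
░░···◆■■░░
░░······░░
░░····■■░░
░░■■■■■░░░
░░░░░░░░░░

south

░░░░░░░░░░
░░░░░░░░░░
░░■■■■■■░░
░░····■■░░
░░····■■░░
░░···◆··░░
░░····■■░░
░░■■■■■■░░
░░░░░░░░░░
░░░░░░░░░░

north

░░░░░░░░░░
░░░░░░░░░░
░░░░░░░░░░
░░■■■■■■░░
░░····■■░░
░░···◆■■░░
░░······░░
░░····■■░░
░░■■■■■■░░
░░░░░░░░░░

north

■■■■■■■■■■
░░░░░░░░░░
░░░░░░░░░░
░░░■■■■■░░
░░■■■■■■░░
░░···◆■■░░
░░····■■░░
░░······░░
░░····■■░░
░░■■■■■■░░

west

■■■■■■■■■■
░░░░░░░░░░
░░░░░░░░░░
░░░■■■■■■░
░░░■■■■■■░
░░░··◆·■■░
░░░····■■░
░░░······░
░░░····■■░
░░░■■■■■■░

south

░░░░░░░░░░
░░░░░░░░░░
░░░■■■■■■░
░░░■■■■■■░
░░░····■■░
░░░··◆·■■░
░░░······░
░░░····■■░
░░░■■■■■■░
░░░░░░░░░░

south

░░░░░░░░░░
░░░■■■■■■░
░░░■■■■■■░
░░░····■■░
░░░····■■░
░░░··◆···░
░░░····■■░
░░░■■■■■■░
░░░░░░░░░░
░░░░░░░░░░

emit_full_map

■■■■■■
■■■■■■
····■■
····■■
··◆···
····■■
■■■■■■

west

░░░░░░░░░░
░░░░■■■■■■
░░░░■■■■■■
░░░·····■■
░░░·····■■
░░░··◆····
░░░★····■■
░░░■■■■■■■
░░░░░░░░░░
░░░░░░░░░░

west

░░░░░░░░░░
░░░░░■■■■■
░░░░░■■■■■
░░░······■
░░░······■
░░░··◆····
░░░·★····■
░░░■■■■■■■
░░░░░░░░░░
░░░░░░░░░░

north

░░░░░░░░░░
░░░░░░░░░░
░░░░░■■■■■
░░░■■■■■■■
░░░······■
░░░··◆···■
░░░·······
░░░·★····■
░░░■■■■■■■
░░░░░░░░░░

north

■■■■■■■■■■
░░░░░░░░░░
░░░░░░░░░░
░░░■■■■■■■
░░░■■■■■■■
░░░··◆···■
░░░······■
░░░·······
░░░·★····■
░░░■■■■■■■

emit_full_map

■■■■■■■■
■■■■■■■■
··◆···■■
······■■
········
·★····■■
■■■■■■■■

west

■■■■■■■■■■
░░░░░░░░░░
░░░░░░░░░░
░░░■■■■■■■
░░░■■■■■■■
░░░■·◆····
░░░■······
░░░■······
░░░░·★····
░░░░■■■■■■

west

■■■■■■■■■■
░░░░░░░░░░
░░░░░░░░░░
░░░■■■■■■■
░░░■■■■■■■
░░░■■◆····
░░░■■·····
░░░■■·····
░░░░░·★···
░░░░░■■■■■

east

■■■■■■■■■■
░░░░░░░░░░
░░░░░░░░░░
░░■■■■■■■■
░░■■■■■■■■
░░■■·◆····
░░■■······
░░■■······
░░░░·★····
░░░░■■■■■■

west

■■■■■■■■■■
░░░░░░░░░░
░░░░░░░░░░
░░░■■■■■■■
░░░■■■■■■■
░░░■■◆····
░░░■■·····
░░░■■·····
░░░░░·★···
░░░░░■■■■■

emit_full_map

■■■■■■■■■■
■■■■■■■■■■
■■◆·····■■
■■······■■
■■········
░░·★····■■
░░■■■■■■■■

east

■■■■■■■■■■
░░░░░░░░░░
░░░░░░░░░░
░░■■■■■■■■
░░■■■■■■■■
░░■■·◆····
░░■■······
░░■■······
░░░░·★····
░░░░■■■■■■

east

■■■■■■■■■■
░░░░░░░░░░
░░░░░░░░░░
░■■■■■■■■■
░■■■■■■■■■
░■■··◆···■
░■■······■
░■■·······
░░░·★····■
░░░■■■■■■■

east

■■■■■■■■■■
░░░░░░░░░░
░░░░░░░░░░
■■■■■■■■■■
■■■■■■■■■■
■■···◆··■■
■■······■■
■■········
░░·★····■■
░░■■■■■■■■

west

■■■■■■■■■■
░░░░░░░░░░
░░░░░░░░░░
░■■■■■■■■■
░■■■■■■■■■
░■■··◆···■
░■■······■
░■■·······
░░░·★····■
░░░■■■■■■■


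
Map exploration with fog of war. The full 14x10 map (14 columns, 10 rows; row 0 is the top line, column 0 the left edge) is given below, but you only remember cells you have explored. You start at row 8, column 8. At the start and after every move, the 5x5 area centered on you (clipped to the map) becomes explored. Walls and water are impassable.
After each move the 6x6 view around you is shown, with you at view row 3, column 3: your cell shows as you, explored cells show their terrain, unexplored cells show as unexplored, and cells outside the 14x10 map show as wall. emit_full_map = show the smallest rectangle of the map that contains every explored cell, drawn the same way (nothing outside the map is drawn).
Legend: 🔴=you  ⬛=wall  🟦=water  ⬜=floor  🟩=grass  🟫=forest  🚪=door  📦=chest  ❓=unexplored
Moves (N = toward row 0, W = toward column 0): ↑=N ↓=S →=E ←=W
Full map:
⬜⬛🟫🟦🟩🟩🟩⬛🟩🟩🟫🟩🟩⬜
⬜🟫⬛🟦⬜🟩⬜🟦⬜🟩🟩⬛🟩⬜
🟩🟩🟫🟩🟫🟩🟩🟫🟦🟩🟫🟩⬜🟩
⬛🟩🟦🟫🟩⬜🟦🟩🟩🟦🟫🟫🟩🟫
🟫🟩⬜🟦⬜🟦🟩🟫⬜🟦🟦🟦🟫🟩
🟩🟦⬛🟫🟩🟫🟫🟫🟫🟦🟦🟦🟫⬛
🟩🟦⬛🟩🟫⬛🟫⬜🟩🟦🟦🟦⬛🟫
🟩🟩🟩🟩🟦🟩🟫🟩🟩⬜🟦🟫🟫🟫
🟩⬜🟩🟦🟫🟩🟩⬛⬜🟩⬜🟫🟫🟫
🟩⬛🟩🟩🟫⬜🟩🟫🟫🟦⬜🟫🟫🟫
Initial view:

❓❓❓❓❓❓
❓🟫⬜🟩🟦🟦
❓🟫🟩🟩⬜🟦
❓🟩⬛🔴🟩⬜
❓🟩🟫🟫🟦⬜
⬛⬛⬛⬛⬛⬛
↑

❓❓❓❓❓❓
❓🟫🟫🟫🟦🟦
❓🟫⬜🟩🟦🟦
❓🟫🟩🔴⬜🟦
❓🟩⬛⬜🟩⬜
❓🟩🟫🟫🟦⬜

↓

❓🟫🟫🟫🟦🟦
❓🟫⬜🟩🟦🟦
❓🟫🟩🟩⬜🟦
❓🟩⬛🔴🟩⬜
❓🟩🟫🟫🟦⬜
⬛⬛⬛⬛⬛⬛

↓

❓🟫⬜🟩🟦🟦
❓🟫🟩🟩⬜🟦
❓🟩⬛⬜🟩⬜
❓🟩🟫🔴🟦⬜
⬛⬛⬛⬛⬛⬛
⬛⬛⬛⬛⬛⬛

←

❓❓🟫⬜🟩🟦
❓🟩🟫🟩🟩⬜
❓🟩🟩⬛⬜🟩
❓⬜🟩🔴🟫🟦
⬛⬛⬛⬛⬛⬛
⬛⬛⬛⬛⬛⬛

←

❓❓❓🟫⬜🟩
❓🟦🟩🟫🟩🟩
❓🟫🟩🟩⬛⬜
❓🟫⬜🔴🟫🟫
⬛⬛⬛⬛⬛⬛
⬛⬛⬛⬛⬛⬛

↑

❓❓❓🟫🟫🟫
❓🟫⬛🟫⬜🟩
❓🟦🟩🟫🟩🟩
❓🟫🟩🔴⬛⬜
❓🟫⬜🟩🟫🟫
⬛⬛⬛⬛⬛⬛

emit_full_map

❓❓🟫🟫🟫🟦🟦
🟫⬛🟫⬜🟩🟦🟦
🟦🟩🟫🟩🟩⬜🟦
🟫🟩🔴⬛⬜🟩⬜
🟫⬜🟩🟫🟫🟦⬜

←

❓❓❓❓🟫🟫
❓🟩🟫⬛🟫⬜
❓🟩🟦🟩🟫🟩
❓🟦🟫🔴🟩⬛
❓🟩🟫⬜🟩🟫
⬛⬛⬛⬛⬛⬛

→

❓❓❓🟫🟫🟫
🟩🟫⬛🟫⬜🟩
🟩🟦🟩🟫🟩🟩
🟦🟫🟩🔴⬛⬜
🟩🟫⬜🟩🟫🟫
⬛⬛⬛⬛⬛⬛

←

❓❓❓❓🟫🟫
❓🟩🟫⬛🟫⬜
❓🟩🟦🟩🟫🟩
❓🟦🟫🔴🟩⬛
❓🟩🟫⬜🟩🟫
⬛⬛⬛⬛⬛⬛

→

❓❓❓🟫🟫🟫
🟩🟫⬛🟫⬜🟩
🟩🟦🟩🟫🟩🟩
🟦🟫🟩🔴⬛⬜
🟩🟫⬜🟩🟫🟫
⬛⬛⬛⬛⬛⬛

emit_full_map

❓❓❓🟫🟫🟫🟦🟦
🟩🟫⬛🟫⬜🟩🟦🟦
🟩🟦🟩🟫🟩🟩⬜🟦
🟦🟫🟩🔴⬛⬜🟩⬜
🟩🟫⬜🟩🟫🟫🟦⬜


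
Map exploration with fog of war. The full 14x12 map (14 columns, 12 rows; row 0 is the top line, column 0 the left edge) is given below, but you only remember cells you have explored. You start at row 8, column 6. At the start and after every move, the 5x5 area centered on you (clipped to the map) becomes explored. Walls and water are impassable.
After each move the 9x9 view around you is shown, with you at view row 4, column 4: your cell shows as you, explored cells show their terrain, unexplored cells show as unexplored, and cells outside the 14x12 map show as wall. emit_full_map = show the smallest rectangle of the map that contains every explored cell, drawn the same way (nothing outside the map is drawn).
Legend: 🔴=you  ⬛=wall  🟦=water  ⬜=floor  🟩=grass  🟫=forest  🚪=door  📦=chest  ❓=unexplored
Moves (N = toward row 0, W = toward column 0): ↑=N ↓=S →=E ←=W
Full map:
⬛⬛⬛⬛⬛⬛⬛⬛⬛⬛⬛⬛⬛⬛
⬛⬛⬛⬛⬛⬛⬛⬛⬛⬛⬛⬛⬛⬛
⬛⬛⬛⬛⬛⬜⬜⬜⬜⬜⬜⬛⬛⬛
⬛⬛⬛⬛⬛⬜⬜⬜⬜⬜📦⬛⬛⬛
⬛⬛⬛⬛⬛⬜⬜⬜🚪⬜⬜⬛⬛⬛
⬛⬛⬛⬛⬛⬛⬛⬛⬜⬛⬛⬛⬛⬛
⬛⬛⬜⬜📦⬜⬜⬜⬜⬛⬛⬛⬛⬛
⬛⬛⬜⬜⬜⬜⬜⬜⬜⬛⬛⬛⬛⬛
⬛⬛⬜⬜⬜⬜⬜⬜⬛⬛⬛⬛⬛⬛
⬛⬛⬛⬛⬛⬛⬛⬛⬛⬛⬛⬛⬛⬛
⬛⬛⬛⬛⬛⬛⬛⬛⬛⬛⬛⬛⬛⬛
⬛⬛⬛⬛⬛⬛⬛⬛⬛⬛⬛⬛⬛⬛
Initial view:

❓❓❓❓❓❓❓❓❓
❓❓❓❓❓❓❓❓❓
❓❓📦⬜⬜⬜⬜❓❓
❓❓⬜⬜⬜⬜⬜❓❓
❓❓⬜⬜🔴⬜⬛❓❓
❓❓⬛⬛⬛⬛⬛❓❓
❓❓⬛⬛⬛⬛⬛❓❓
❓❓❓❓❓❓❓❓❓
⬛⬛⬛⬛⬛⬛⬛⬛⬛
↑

❓❓❓❓❓❓❓❓❓
❓❓❓❓❓❓❓❓❓
❓❓⬛⬛⬛⬛⬜❓❓
❓❓📦⬜⬜⬜⬜❓❓
❓❓⬜⬜🔴⬜⬜❓❓
❓❓⬜⬜⬜⬜⬛❓❓
❓❓⬛⬛⬛⬛⬛❓❓
❓❓⬛⬛⬛⬛⬛❓❓
❓❓❓❓❓❓❓❓❓

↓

❓❓❓❓❓❓❓❓❓
❓❓⬛⬛⬛⬛⬜❓❓
❓❓📦⬜⬜⬜⬜❓❓
❓❓⬜⬜⬜⬜⬜❓❓
❓❓⬜⬜🔴⬜⬛❓❓
❓❓⬛⬛⬛⬛⬛❓❓
❓❓⬛⬛⬛⬛⬛❓❓
❓❓❓❓❓❓❓❓❓
⬛⬛⬛⬛⬛⬛⬛⬛⬛

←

❓❓❓❓❓❓❓❓❓
❓❓❓⬛⬛⬛⬛⬜❓
❓❓⬜📦⬜⬜⬜⬜❓
❓❓⬜⬜⬜⬜⬜⬜❓
❓❓⬜⬜🔴⬜⬜⬛❓
❓❓⬛⬛⬛⬛⬛⬛❓
❓❓⬛⬛⬛⬛⬛⬛❓
❓❓❓❓❓❓❓❓❓
⬛⬛⬛⬛⬛⬛⬛⬛⬛

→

❓❓❓❓❓❓❓❓❓
❓❓⬛⬛⬛⬛⬜❓❓
❓⬜📦⬜⬜⬜⬜❓❓
❓⬜⬜⬜⬜⬜⬜❓❓
❓⬜⬜⬜🔴⬜⬛❓❓
❓⬛⬛⬛⬛⬛⬛❓❓
❓⬛⬛⬛⬛⬛⬛❓❓
❓❓❓❓❓❓❓❓❓
⬛⬛⬛⬛⬛⬛⬛⬛⬛

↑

❓❓❓❓❓❓❓❓❓
❓❓❓❓❓❓❓❓❓
❓❓⬛⬛⬛⬛⬜❓❓
❓⬜📦⬜⬜⬜⬜❓❓
❓⬜⬜⬜🔴⬜⬜❓❓
❓⬜⬜⬜⬜⬜⬛❓❓
❓⬛⬛⬛⬛⬛⬛❓❓
❓⬛⬛⬛⬛⬛⬛❓❓
❓❓❓❓❓❓❓❓❓

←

❓❓❓❓❓❓❓❓❓
❓❓❓❓❓❓❓❓❓
❓❓⬛⬛⬛⬛⬛⬜❓
❓❓⬜📦⬜⬜⬜⬜❓
❓❓⬜⬜🔴⬜⬜⬜❓
❓❓⬜⬜⬜⬜⬜⬛❓
❓❓⬛⬛⬛⬛⬛⬛❓
❓❓⬛⬛⬛⬛⬛⬛❓
❓❓❓❓❓❓❓❓❓

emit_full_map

⬛⬛⬛⬛⬛⬜
⬜📦⬜⬜⬜⬜
⬜⬜🔴⬜⬜⬜
⬜⬜⬜⬜⬜⬛
⬛⬛⬛⬛⬛⬛
⬛⬛⬛⬛⬛⬛

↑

❓❓❓❓❓❓❓❓❓
❓❓❓❓❓❓❓❓❓
❓❓⬛⬛⬜⬜⬜❓❓
❓❓⬛⬛⬛⬛⬛⬜❓
❓❓⬜📦🔴⬜⬜⬜❓
❓❓⬜⬜⬜⬜⬜⬜❓
❓❓⬜⬜⬜⬜⬜⬛❓
❓❓⬛⬛⬛⬛⬛⬛❓
❓❓⬛⬛⬛⬛⬛⬛❓

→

❓❓❓❓❓❓❓❓❓
❓❓❓❓❓❓❓❓❓
❓⬛⬛⬜⬜⬜🚪❓❓
❓⬛⬛⬛⬛⬛⬜❓❓
❓⬜📦⬜🔴⬜⬜❓❓
❓⬜⬜⬜⬜⬜⬜❓❓
❓⬜⬜⬜⬜⬜⬛❓❓
❓⬛⬛⬛⬛⬛⬛❓❓
❓⬛⬛⬛⬛⬛⬛❓❓

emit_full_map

⬛⬛⬜⬜⬜🚪
⬛⬛⬛⬛⬛⬜
⬜📦⬜🔴⬜⬜
⬜⬜⬜⬜⬜⬜
⬜⬜⬜⬜⬜⬛
⬛⬛⬛⬛⬛⬛
⬛⬛⬛⬛⬛⬛


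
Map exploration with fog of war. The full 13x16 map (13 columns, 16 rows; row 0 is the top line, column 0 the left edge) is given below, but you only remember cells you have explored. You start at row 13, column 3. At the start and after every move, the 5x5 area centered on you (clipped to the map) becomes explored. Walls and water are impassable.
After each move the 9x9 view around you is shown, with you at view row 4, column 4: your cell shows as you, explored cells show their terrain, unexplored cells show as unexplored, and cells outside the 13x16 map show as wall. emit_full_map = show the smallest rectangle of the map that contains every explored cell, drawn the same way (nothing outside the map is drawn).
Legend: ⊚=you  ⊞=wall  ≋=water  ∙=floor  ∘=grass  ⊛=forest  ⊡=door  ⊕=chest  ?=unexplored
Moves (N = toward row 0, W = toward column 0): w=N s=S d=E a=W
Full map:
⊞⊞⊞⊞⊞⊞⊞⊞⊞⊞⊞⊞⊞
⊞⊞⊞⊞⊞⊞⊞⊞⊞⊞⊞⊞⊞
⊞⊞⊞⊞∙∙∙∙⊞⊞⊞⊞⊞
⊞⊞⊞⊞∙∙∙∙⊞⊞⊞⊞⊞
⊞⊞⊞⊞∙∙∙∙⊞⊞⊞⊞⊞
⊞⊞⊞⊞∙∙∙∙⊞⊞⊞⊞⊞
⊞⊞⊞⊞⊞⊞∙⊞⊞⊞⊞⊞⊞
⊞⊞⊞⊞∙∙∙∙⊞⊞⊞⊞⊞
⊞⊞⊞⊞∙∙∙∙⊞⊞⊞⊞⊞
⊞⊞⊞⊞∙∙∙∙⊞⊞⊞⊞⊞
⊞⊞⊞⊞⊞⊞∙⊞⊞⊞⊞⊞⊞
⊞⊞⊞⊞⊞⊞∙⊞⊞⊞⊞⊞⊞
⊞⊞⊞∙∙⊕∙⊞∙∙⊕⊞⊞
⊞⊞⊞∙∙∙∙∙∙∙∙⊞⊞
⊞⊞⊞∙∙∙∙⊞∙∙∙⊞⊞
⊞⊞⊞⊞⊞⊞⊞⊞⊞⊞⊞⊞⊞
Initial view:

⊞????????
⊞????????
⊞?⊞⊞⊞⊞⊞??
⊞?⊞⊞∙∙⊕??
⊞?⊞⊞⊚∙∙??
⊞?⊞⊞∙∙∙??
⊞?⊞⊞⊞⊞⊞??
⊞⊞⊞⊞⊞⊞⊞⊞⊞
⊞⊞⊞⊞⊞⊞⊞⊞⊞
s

⊞????????
⊞?⊞⊞⊞⊞⊞??
⊞?⊞⊞∙∙⊕??
⊞?⊞⊞∙∙∙??
⊞?⊞⊞⊚∙∙??
⊞?⊞⊞⊞⊞⊞??
⊞⊞⊞⊞⊞⊞⊞⊞⊞
⊞⊞⊞⊞⊞⊞⊞⊞⊞
⊞⊞⊞⊞⊞⊞⊞⊞⊞

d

?????????
?⊞⊞⊞⊞⊞???
?⊞⊞∙∙⊕∙??
?⊞⊞∙∙∙∙??
?⊞⊞∙⊚∙∙??
?⊞⊞⊞⊞⊞⊞??
⊞⊞⊞⊞⊞⊞⊞⊞⊞
⊞⊞⊞⊞⊞⊞⊞⊞⊞
⊞⊞⊞⊞⊞⊞⊞⊞⊞

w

?????????
?????????
?⊞⊞⊞⊞⊞∙??
?⊞⊞∙∙⊕∙??
?⊞⊞∙⊚∙∙??
?⊞⊞∙∙∙∙??
?⊞⊞⊞⊞⊞⊞??
⊞⊞⊞⊞⊞⊞⊞⊞⊞
⊞⊞⊞⊞⊞⊞⊞⊞⊞

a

⊞????????
⊞????????
⊞?⊞⊞⊞⊞⊞∙?
⊞?⊞⊞∙∙⊕∙?
⊞?⊞⊞⊚∙∙∙?
⊞?⊞⊞∙∙∙∙?
⊞?⊞⊞⊞⊞⊞⊞?
⊞⊞⊞⊞⊞⊞⊞⊞⊞
⊞⊞⊞⊞⊞⊞⊞⊞⊞

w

⊞????????
⊞????????
⊞?⊞⊞⊞⊞⊞??
⊞?⊞⊞⊞⊞⊞∙?
⊞?⊞⊞⊚∙⊕∙?
⊞?⊞⊞∙∙∙∙?
⊞?⊞⊞∙∙∙∙?
⊞?⊞⊞⊞⊞⊞⊞?
⊞⊞⊞⊞⊞⊞⊞⊞⊞

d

?????????
?????????
?⊞⊞⊞⊞⊞∙??
?⊞⊞⊞⊞⊞∙??
?⊞⊞∙⊚⊕∙??
?⊞⊞∙∙∙∙??
?⊞⊞∙∙∙∙??
?⊞⊞⊞⊞⊞⊞??
⊞⊞⊞⊞⊞⊞⊞⊞⊞

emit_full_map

⊞⊞⊞⊞⊞∙
⊞⊞⊞⊞⊞∙
⊞⊞∙⊚⊕∙
⊞⊞∙∙∙∙
⊞⊞∙∙∙∙
⊞⊞⊞⊞⊞⊞

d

?????????
?????????
⊞⊞⊞⊞⊞∙⊞??
⊞⊞⊞⊞⊞∙⊞??
⊞⊞∙∙⊚∙⊞??
⊞⊞∙∙∙∙∙??
⊞⊞∙∙∙∙⊞??
⊞⊞⊞⊞⊞⊞???
⊞⊞⊞⊞⊞⊞⊞⊞⊞

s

?????????
⊞⊞⊞⊞⊞∙⊞??
⊞⊞⊞⊞⊞∙⊞??
⊞⊞∙∙⊕∙⊞??
⊞⊞∙∙⊚∙∙??
⊞⊞∙∙∙∙⊞??
⊞⊞⊞⊞⊞⊞⊞??
⊞⊞⊞⊞⊞⊞⊞⊞⊞
⊞⊞⊞⊞⊞⊞⊞⊞⊞

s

⊞⊞⊞⊞⊞∙⊞??
⊞⊞⊞⊞⊞∙⊞??
⊞⊞∙∙⊕∙⊞??
⊞⊞∙∙∙∙∙??
⊞⊞∙∙⊚∙⊞??
⊞⊞⊞⊞⊞⊞⊞??
⊞⊞⊞⊞⊞⊞⊞⊞⊞
⊞⊞⊞⊞⊞⊞⊞⊞⊞
⊞⊞⊞⊞⊞⊞⊞⊞⊞

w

?????????
⊞⊞⊞⊞⊞∙⊞??
⊞⊞⊞⊞⊞∙⊞??
⊞⊞∙∙⊕∙⊞??
⊞⊞∙∙⊚∙∙??
⊞⊞∙∙∙∙⊞??
⊞⊞⊞⊞⊞⊞⊞??
⊞⊞⊞⊞⊞⊞⊞⊞⊞
⊞⊞⊞⊞⊞⊞⊞⊞⊞

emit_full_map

⊞⊞⊞⊞⊞∙⊞
⊞⊞⊞⊞⊞∙⊞
⊞⊞∙∙⊕∙⊞
⊞⊞∙∙⊚∙∙
⊞⊞∙∙∙∙⊞
⊞⊞⊞⊞⊞⊞⊞

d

?????????
⊞⊞⊞⊞∙⊞???
⊞⊞⊞⊞∙⊞⊞??
⊞∙∙⊕∙⊞∙??
⊞∙∙∙⊚∙∙??
⊞∙∙∙∙⊞∙??
⊞⊞⊞⊞⊞⊞⊞??
⊞⊞⊞⊞⊞⊞⊞⊞⊞
⊞⊞⊞⊞⊞⊞⊞⊞⊞

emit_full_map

⊞⊞⊞⊞⊞∙⊞?
⊞⊞⊞⊞⊞∙⊞⊞
⊞⊞∙∙⊕∙⊞∙
⊞⊞∙∙∙⊚∙∙
⊞⊞∙∙∙∙⊞∙
⊞⊞⊞⊞⊞⊞⊞⊞


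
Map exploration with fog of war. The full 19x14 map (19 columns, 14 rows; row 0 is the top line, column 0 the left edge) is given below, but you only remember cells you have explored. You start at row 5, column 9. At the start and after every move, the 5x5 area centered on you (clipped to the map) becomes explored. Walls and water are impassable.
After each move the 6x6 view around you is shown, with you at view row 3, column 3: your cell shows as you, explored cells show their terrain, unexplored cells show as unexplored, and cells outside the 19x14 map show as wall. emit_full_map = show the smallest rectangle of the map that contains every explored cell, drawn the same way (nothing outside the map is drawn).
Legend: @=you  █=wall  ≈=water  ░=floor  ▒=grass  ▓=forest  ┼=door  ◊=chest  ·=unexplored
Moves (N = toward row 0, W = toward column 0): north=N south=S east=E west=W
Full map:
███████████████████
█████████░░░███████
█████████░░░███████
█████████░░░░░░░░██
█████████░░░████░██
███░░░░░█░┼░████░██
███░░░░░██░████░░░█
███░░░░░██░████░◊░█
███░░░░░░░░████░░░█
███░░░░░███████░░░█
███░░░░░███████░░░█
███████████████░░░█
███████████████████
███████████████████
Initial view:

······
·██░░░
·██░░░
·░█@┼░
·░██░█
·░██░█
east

······
██░░░░
██░░░█
░█░@░█
░██░██
░██░██

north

······
·█░░░█
██░░░░
██░@░█
░█░┼░█
░██░██

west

······
·██░░░
·██░░░
·██@░░
·░█░┼░
·░██░█

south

·██░░░
·██░░░
·██░░░
·░█@┼░
·░██░█
·░██░█

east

██░░░█
██░░░░
██░░░█
░█░@░█
░██░██
░██░██

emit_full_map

██░░░█
██░░░░
██░░░█
░█░@░█
░██░██
░██░██

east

█░░░█·
█░░░░░
█░░░██
█░┼@██
██░███
██░███


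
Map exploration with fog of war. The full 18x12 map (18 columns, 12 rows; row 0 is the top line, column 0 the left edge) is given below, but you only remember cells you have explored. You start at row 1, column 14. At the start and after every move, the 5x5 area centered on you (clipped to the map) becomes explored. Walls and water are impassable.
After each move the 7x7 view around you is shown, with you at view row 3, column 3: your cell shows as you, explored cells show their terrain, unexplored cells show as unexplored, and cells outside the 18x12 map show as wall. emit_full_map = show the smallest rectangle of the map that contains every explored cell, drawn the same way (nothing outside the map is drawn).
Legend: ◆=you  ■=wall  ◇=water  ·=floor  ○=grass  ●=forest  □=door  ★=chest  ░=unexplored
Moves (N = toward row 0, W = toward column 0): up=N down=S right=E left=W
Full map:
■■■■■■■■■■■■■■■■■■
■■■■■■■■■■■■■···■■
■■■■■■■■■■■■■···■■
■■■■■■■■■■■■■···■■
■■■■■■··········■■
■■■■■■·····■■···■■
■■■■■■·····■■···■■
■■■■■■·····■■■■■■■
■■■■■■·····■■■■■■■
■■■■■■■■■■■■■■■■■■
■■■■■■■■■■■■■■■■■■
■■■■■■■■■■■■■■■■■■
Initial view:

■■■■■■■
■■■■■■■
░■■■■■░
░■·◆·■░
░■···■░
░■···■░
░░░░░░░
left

■■■■■■■
■■■■■■■
░■■■■■■
░■■◆··■
░■■···■
░■■···■
░░░░░░░

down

■■■■■■■
░■■■■■■
░■■···■
░■■◆··■
░■■···■
░·····░
░░░░░░░

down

░■■■■■■
░■■···■
░■■···■
░■■◆··■
░·····░
░■■···░
░░░░░░░

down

░■■···■
░■■···■
░■■···■
░··◆··░
░■■···░
░■■···░
░░░░░░░

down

░■■···■
░■■···■
░·····░
░■■◆··░
░■■···░
░■■■■■░
░░░░░░░

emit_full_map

■■■■■■
■■···■
■■···■
■■···■
·····░
■■◆··░
■■···░
■■■■■░

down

░■■···■
░·····░
░■■···░
░■■◆··░
░■■■■■░
░■■■■■░
░░░░░░░

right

■■···■░
·····■░
■■···■░
■■·◆·■░
■■■■■■░
■■■■■■░
░░░░░░░

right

■···■░■
····■■■
■···■■■
■··◆■■■
■■■■■■■
■■■■■■■
░░░░░░■

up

■···■░■
■···■■■
····■■■
■··◆■■■
■···■■■
■■■■■■■
■■■■■■■

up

■···■░■
■···■■■
■···■■■
···◆■■■
■···■■■
■···■■■
■■■■■■■

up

■■■■■░■
■···■■■
■···■■■
■··◆■■■
····■■■
■···■■■
■···■■■

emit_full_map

■■■■■■░
■■···■■
■■···■■
■■··◆■■
·····■■
■■···■■
■■···■■
■■■■■■■
■■■■■■■

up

■■■■■■■
■■■■■■■
■···■■■
■··◆■■■
■···■■■
····■■■
■···■■■

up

■■■■■■■
■■■■■■■
■■■■■■■
■··◆■■■
■···■■■
■···■■■
····■■■

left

■■■■■■■
■■■■■■■
■■■■■■■
■■·◆·■■
■■···■■
■■···■■
·····■■

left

■■■■■■■
■■■■■■■
░■■■■■■
░■■◆··■
░■■···■
░■■···■
░·····■

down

■■■■■■■
░■■■■■■
░■■···■
░■■◆··■
░■■···■
░·····■
░■■···■

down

░■■■■■■
░■■···■
░■■···■
░■■◆··■
░·····■
░■■···■
░■■···■

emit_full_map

■■■■■■■
■■···■■
■■···■■
■■◆··■■
·····■■
■■···■■
■■···■■
■■■■■■■
■■■■■■■


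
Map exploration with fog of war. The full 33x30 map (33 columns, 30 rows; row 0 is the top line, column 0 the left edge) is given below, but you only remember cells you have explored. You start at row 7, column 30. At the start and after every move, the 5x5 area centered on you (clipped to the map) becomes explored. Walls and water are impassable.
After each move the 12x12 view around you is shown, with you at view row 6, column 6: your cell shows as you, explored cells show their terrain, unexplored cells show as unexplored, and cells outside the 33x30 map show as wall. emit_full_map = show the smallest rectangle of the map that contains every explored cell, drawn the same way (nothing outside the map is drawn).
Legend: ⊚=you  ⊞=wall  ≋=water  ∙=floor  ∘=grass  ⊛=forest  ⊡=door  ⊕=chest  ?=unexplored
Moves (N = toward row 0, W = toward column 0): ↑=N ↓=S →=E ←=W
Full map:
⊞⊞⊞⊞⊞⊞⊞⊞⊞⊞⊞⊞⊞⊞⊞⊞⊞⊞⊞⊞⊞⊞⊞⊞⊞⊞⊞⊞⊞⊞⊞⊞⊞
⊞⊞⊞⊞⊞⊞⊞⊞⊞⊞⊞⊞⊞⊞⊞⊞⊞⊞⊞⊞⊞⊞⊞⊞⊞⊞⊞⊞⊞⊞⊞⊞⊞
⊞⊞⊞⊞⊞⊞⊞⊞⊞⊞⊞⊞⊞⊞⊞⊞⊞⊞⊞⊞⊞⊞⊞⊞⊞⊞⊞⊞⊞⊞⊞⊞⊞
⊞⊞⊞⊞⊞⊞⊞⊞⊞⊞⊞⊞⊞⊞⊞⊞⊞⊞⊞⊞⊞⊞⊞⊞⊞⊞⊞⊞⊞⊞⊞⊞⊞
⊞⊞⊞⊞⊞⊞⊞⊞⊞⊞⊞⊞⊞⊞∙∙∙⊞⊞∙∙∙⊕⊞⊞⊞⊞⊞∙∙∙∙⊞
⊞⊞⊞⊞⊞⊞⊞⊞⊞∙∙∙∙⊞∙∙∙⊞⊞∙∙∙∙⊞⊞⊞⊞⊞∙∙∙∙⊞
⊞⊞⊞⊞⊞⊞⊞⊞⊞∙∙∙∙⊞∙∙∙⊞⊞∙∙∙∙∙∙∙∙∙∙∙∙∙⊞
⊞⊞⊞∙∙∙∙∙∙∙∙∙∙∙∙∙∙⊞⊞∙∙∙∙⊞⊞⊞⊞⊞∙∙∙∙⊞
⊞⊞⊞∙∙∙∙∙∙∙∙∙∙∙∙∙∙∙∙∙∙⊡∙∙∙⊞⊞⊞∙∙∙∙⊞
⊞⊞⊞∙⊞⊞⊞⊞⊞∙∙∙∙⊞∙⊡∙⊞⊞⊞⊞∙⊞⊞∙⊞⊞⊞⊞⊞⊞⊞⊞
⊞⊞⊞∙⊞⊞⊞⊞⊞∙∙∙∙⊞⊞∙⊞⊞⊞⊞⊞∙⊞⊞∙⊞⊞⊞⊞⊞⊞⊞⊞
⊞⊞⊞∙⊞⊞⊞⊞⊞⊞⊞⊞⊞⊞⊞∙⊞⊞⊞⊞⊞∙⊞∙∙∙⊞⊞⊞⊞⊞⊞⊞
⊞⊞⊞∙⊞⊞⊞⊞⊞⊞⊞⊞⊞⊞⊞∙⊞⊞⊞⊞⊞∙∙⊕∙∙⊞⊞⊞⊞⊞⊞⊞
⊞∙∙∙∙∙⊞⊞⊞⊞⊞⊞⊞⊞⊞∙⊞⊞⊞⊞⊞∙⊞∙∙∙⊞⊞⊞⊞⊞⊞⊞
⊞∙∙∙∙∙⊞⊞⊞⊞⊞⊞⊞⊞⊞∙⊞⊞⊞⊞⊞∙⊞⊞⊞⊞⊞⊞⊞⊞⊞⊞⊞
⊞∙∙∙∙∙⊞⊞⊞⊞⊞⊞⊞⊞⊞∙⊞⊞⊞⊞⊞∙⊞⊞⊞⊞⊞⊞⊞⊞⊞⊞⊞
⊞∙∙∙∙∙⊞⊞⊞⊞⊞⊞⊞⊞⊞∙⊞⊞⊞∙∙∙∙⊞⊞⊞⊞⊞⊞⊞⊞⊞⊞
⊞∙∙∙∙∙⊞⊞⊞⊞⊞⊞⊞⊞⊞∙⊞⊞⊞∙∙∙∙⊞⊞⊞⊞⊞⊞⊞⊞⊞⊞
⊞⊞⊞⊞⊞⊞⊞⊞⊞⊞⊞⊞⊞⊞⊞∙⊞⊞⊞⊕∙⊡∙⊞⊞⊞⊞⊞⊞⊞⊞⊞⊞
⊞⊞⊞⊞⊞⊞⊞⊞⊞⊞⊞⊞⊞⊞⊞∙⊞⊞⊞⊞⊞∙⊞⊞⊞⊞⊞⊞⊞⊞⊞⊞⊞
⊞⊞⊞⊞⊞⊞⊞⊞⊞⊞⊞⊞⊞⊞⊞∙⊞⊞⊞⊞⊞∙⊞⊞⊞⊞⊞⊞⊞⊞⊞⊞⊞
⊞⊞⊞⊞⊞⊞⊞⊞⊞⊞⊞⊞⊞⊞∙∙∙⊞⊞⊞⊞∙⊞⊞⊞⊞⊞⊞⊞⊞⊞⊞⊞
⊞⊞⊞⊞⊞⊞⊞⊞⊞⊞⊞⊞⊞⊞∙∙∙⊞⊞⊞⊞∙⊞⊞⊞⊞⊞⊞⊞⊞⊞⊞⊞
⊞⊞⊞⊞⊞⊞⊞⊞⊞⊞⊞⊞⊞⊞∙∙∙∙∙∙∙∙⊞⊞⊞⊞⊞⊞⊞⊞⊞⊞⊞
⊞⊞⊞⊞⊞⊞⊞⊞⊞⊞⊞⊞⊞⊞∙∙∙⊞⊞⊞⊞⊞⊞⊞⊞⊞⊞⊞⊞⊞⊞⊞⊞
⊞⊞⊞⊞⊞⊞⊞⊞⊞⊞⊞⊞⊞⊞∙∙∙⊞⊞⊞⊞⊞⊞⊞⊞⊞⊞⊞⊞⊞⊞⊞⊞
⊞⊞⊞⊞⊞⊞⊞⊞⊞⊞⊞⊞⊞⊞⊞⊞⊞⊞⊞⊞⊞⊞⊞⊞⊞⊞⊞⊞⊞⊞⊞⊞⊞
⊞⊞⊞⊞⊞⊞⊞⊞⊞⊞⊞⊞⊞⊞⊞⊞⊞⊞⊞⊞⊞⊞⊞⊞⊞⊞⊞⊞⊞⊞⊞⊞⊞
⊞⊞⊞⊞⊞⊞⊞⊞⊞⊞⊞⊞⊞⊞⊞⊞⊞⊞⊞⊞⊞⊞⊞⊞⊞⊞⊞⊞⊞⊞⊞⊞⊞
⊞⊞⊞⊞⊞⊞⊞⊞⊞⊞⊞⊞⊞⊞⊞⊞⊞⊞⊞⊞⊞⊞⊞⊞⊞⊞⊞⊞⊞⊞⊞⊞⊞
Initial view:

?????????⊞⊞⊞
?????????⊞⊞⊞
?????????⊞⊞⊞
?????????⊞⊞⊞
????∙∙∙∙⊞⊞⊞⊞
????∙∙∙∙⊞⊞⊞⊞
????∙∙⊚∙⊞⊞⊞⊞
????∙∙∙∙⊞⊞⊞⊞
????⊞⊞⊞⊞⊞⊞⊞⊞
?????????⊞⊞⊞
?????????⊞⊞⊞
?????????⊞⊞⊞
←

??????????⊞⊞
??????????⊞⊞
??????????⊞⊞
??????????⊞⊞
????⊞∙∙∙∙⊞⊞⊞
????∙∙∙∙∙⊞⊞⊞
????⊞∙⊚∙∙⊞⊞⊞
????⊞∙∙∙∙⊞⊞⊞
????⊞⊞⊞⊞⊞⊞⊞⊞
??????????⊞⊞
??????????⊞⊞
??????????⊞⊞

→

?????????⊞⊞⊞
?????????⊞⊞⊞
?????????⊞⊞⊞
?????????⊞⊞⊞
???⊞∙∙∙∙⊞⊞⊞⊞
???∙∙∙∙∙⊞⊞⊞⊞
???⊞∙∙⊚∙⊞⊞⊞⊞
???⊞∙∙∙∙⊞⊞⊞⊞
???⊞⊞⊞⊞⊞⊞⊞⊞⊞
?????????⊞⊞⊞
?????????⊞⊞⊞
?????????⊞⊞⊞

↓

?????????⊞⊞⊞
?????????⊞⊞⊞
?????????⊞⊞⊞
???⊞∙∙∙∙⊞⊞⊞⊞
???∙∙∙∙∙⊞⊞⊞⊞
???⊞∙∙∙∙⊞⊞⊞⊞
???⊞∙∙⊚∙⊞⊞⊞⊞
???⊞⊞⊞⊞⊞⊞⊞⊞⊞
????⊞⊞⊞⊞⊞⊞⊞⊞
?????????⊞⊞⊞
?????????⊞⊞⊞
?????????⊞⊞⊞

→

????????⊞⊞⊞⊞
????????⊞⊞⊞⊞
????????⊞⊞⊞⊞
??⊞∙∙∙∙⊞⊞⊞⊞⊞
??∙∙∙∙∙⊞⊞⊞⊞⊞
??⊞∙∙∙∙⊞⊞⊞⊞⊞
??⊞∙∙∙⊚⊞⊞⊞⊞⊞
??⊞⊞⊞⊞⊞⊞⊞⊞⊞⊞
???⊞⊞⊞⊞⊞⊞⊞⊞⊞
????????⊞⊞⊞⊞
????????⊞⊞⊞⊞
????????⊞⊞⊞⊞

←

?????????⊞⊞⊞
?????????⊞⊞⊞
?????????⊞⊞⊞
???⊞∙∙∙∙⊞⊞⊞⊞
???∙∙∙∙∙⊞⊞⊞⊞
???⊞∙∙∙∙⊞⊞⊞⊞
???⊞∙∙⊚∙⊞⊞⊞⊞
???⊞⊞⊞⊞⊞⊞⊞⊞⊞
????⊞⊞⊞⊞⊞⊞⊞⊞
?????????⊞⊞⊞
?????????⊞⊞⊞
?????????⊞⊞⊞

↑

?????????⊞⊞⊞
?????????⊞⊞⊞
?????????⊞⊞⊞
?????????⊞⊞⊞
???⊞∙∙∙∙⊞⊞⊞⊞
???∙∙∙∙∙⊞⊞⊞⊞
???⊞∙∙⊚∙⊞⊞⊞⊞
???⊞∙∙∙∙⊞⊞⊞⊞
???⊞⊞⊞⊞⊞⊞⊞⊞⊞
????⊞⊞⊞⊞⊞⊞⊞⊞
?????????⊞⊞⊞
?????????⊞⊞⊞
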